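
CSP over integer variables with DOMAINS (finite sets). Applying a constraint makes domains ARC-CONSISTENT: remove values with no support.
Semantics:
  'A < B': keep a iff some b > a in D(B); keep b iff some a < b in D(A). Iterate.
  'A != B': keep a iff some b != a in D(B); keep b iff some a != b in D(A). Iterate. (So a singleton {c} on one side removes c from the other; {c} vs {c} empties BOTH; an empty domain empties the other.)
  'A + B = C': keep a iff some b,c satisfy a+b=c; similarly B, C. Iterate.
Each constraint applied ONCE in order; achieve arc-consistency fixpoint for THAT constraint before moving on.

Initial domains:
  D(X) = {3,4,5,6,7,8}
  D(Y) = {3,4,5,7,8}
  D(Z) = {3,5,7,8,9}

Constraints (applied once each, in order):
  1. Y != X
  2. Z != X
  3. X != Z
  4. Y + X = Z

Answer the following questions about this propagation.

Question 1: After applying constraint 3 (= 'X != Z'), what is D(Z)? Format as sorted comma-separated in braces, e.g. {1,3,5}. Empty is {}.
Answer: {3,5,7,8,9}

Derivation:
Constraint 1 (Y != X) on D(Y)={3,4,5,7,8} D(X)={3,4,5,6,7,8}: no change
Constraint 2 (Z != X) on D(Z)={3,5,7,8,9} D(X)={3,4,5,6,7,8}: no change
Constraint 3 (X != Z) on D(X)={3,4,5,6,7,8} D(Z)={3,5,7,8,9}: no change
So after constraint 3: D(Z) = {3,5,7,8,9}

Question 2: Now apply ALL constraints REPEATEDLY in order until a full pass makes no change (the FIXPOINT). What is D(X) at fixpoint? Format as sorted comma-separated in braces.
pass 0 (initial): D(X)={3,4,5,6,7,8}
pass 1: X {3,4,5,6,7,8}->{3,4,5,6}; Y {3,4,5,7,8}->{3,4,5}; Z {3,5,7,8,9}->{7,8,9}
pass 2: no change
Fixpoint after 2 passes: D(X) = {3,4,5,6}

Answer: {3,4,5,6}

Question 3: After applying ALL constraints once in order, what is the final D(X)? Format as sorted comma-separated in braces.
Answer: {3,4,5,6}

Derivation:
Constraint 1 (Y != X) on D(Y)={3,4,5,7,8} D(X)={3,4,5,6,7,8}: no change
Constraint 2 (Z != X) on D(Z)={3,5,7,8,9} D(X)={3,4,5,6,7,8}: no change
Constraint 3 (X != Z) on D(X)={3,4,5,6,7,8} D(Z)={3,5,7,8,9}: no change
Constraint 4 (Y + X = Z) on D(Y)={3,4,5,7,8} D(X)={3,4,5,6,7,8} D(Z)={3,5,7,8,9}: Y {3,4,5,7,8}->{3,4,5}; X {3,4,5,6,7,8}->{3,4,5,6}; Z {3,5,7,8,9}->{7,8,9}
So after all 4 constraints: D(X) = {3,4,5,6}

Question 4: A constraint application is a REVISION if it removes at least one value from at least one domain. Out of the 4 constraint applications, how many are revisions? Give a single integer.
Answer: 1

Derivation:
Constraint 1 (Y != X) on D(Y)={3,4,5,7,8} D(X)={3,4,5,6,7,8}: no change => not a revision
Constraint 2 (Z != X) on D(Z)={3,5,7,8,9} D(X)={3,4,5,6,7,8}: no change => not a revision
Constraint 3 (X != Z) on D(X)={3,4,5,6,7,8} D(Z)={3,5,7,8,9}: no change => not a revision
Constraint 4 (Y + X = Z) on D(Y)={3,4,5,7,8} D(X)={3,4,5,6,7,8} D(Z)={3,5,7,8,9}: Y {3,4,5,7,8}->{3,4,5}; X {3,4,5,6,7,8}->{3,4,5,6}; Z {3,5,7,8,9}->{7,8,9} => REVISION
Total revisions = 1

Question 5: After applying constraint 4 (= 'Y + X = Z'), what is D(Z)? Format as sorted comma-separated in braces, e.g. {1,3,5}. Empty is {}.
Answer: {7,8,9}

Derivation:
Constraint 1 (Y != X) on D(Y)={3,4,5,7,8} D(X)={3,4,5,6,7,8}: no change
Constraint 2 (Z != X) on D(Z)={3,5,7,8,9} D(X)={3,4,5,6,7,8}: no change
Constraint 3 (X != Z) on D(X)={3,4,5,6,7,8} D(Z)={3,5,7,8,9}: no change
Constraint 4 (Y + X = Z) on D(Y)={3,4,5,7,8} D(X)={3,4,5,6,7,8} D(Z)={3,5,7,8,9}: Y {3,4,5,7,8}->{3,4,5}; X {3,4,5,6,7,8}->{3,4,5,6}; Z {3,5,7,8,9}->{7,8,9}
So after constraint 4: D(Z) = {7,8,9}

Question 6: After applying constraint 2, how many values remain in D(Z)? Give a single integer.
Constraint 1 (Y != X) on D(Y)={3,4,5,7,8} D(X)={3,4,5,6,7,8}: no change
Constraint 2 (Z != X) on D(Z)={3,5,7,8,9} D(X)={3,4,5,6,7,8}: no change
So after constraint 2: D(Z)={3,5,7,8,9}, size = 5

Answer: 5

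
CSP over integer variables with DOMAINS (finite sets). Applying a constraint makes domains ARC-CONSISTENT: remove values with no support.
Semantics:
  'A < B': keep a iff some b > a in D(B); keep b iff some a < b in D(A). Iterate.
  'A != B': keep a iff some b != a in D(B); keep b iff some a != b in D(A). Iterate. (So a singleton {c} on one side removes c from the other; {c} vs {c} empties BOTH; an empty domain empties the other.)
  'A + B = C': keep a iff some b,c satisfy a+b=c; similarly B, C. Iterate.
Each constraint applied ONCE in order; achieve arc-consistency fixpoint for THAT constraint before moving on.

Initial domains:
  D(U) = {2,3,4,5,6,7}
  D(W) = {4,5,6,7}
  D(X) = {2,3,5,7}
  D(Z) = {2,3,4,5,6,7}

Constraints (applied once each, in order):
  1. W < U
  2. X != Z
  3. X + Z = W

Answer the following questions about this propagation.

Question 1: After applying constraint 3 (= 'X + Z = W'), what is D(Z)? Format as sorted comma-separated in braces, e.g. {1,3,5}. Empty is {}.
Constraint 1 (W < U) on D(W)={4,5,6,7} D(U)={2,3,4,5,6,7}: W {4,5,6,7}->{4,5,6}; U {2,3,4,5,6,7}->{5,6,7}
Constraint 2 (X != Z) on D(X)={2,3,5,7} D(Z)={2,3,4,5,6,7}: no change
Constraint 3 (X + Z = W) on D(X)={2,3,5,7} D(Z)={2,3,4,5,6,7} D(W)={4,5,6}: X {2,3,5,7}->{2,3}; Z {2,3,4,5,6,7}->{2,3,4}
So after constraint 3: D(Z) = {2,3,4}

Answer: {2,3,4}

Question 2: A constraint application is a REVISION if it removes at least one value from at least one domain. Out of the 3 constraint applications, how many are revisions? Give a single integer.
Constraint 1 (W < U) on D(W)={4,5,6,7} D(U)={2,3,4,5,6,7}: W {4,5,6,7}->{4,5,6}; U {2,3,4,5,6,7}->{5,6,7} => REVISION
Constraint 2 (X != Z) on D(X)={2,3,5,7} D(Z)={2,3,4,5,6,7}: no change => not a revision
Constraint 3 (X + Z = W) on D(X)={2,3,5,7} D(Z)={2,3,4,5,6,7} D(W)={4,5,6}: X {2,3,5,7}->{2,3}; Z {2,3,4,5,6,7}->{2,3,4} => REVISION
Total revisions = 2

Answer: 2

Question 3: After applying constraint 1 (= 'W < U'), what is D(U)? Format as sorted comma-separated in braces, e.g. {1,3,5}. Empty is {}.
Constraint 1 (W < U) on D(W)={4,5,6,7} D(U)={2,3,4,5,6,7}: W {4,5,6,7}->{4,5,6}; U {2,3,4,5,6,7}->{5,6,7}
So after constraint 1: D(U) = {5,6,7}

Answer: {5,6,7}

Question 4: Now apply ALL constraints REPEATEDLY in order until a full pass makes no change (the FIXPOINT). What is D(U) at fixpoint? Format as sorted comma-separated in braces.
Answer: {5,6,7}

Derivation:
pass 0 (initial): D(U)={2,3,4,5,6,7}
pass 1: U {2,3,4,5,6,7}->{5,6,7}; W {4,5,6,7}->{4,5,6}; X {2,3,5,7}->{2,3}; Z {2,3,4,5,6,7}->{2,3,4}
pass 2: no change
Fixpoint after 2 passes: D(U) = {5,6,7}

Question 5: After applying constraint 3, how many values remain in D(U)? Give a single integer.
Answer: 3

Derivation:
Constraint 1 (W < U) on D(W)={4,5,6,7} D(U)={2,3,4,5,6,7}: W {4,5,6,7}->{4,5,6}; U {2,3,4,5,6,7}->{5,6,7}
Constraint 2 (X != Z) on D(X)={2,3,5,7} D(Z)={2,3,4,5,6,7}: no change
Constraint 3 (X + Z = W) on D(X)={2,3,5,7} D(Z)={2,3,4,5,6,7} D(W)={4,5,6}: X {2,3,5,7}->{2,3}; Z {2,3,4,5,6,7}->{2,3,4}
So after constraint 3: D(U)={5,6,7}, size = 3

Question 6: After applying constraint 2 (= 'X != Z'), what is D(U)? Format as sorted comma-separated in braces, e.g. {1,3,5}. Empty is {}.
Constraint 1 (W < U) on D(W)={4,5,6,7} D(U)={2,3,4,5,6,7}: W {4,5,6,7}->{4,5,6}; U {2,3,4,5,6,7}->{5,6,7}
Constraint 2 (X != Z) on D(X)={2,3,5,7} D(Z)={2,3,4,5,6,7}: no change
So after constraint 2: D(U) = {5,6,7}

Answer: {5,6,7}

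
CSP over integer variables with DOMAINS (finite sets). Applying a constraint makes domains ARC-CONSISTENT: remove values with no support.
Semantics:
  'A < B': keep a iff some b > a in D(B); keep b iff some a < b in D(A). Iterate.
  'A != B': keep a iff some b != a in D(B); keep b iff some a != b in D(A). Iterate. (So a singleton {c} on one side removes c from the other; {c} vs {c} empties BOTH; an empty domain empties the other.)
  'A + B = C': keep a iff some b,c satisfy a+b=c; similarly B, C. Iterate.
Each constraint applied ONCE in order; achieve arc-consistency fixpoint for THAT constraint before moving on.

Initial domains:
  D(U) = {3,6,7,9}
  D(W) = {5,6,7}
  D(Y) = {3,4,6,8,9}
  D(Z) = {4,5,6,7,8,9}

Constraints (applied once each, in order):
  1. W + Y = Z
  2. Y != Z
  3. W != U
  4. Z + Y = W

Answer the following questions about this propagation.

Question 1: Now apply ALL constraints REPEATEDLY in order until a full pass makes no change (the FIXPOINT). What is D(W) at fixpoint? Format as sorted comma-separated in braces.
Answer: {}

Derivation:
pass 0 (initial): D(W)={5,6,7}
pass 1: W {5,6,7}->{}; Y {3,4,6,8,9}->{}; Z {4,5,6,7,8,9}->{}
pass 2: U {3,6,7,9}->{}
pass 3: no change
Fixpoint after 3 passes: D(W) = {}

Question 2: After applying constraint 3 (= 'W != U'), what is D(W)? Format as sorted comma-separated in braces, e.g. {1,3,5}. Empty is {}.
Constraint 1 (W + Y = Z) on D(W)={5,6,7} D(Y)={3,4,6,8,9} D(Z)={4,5,6,7,8,9}: W {5,6,7}->{5,6}; Y {3,4,6,8,9}->{3,4}; Z {4,5,6,7,8,9}->{8,9}
Constraint 2 (Y != Z) on D(Y)={3,4} D(Z)={8,9}: no change
Constraint 3 (W != U) on D(W)={5,6} D(U)={3,6,7,9}: no change
So after constraint 3: D(W) = {5,6}

Answer: {5,6}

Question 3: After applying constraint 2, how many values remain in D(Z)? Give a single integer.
Constraint 1 (W + Y = Z) on D(W)={5,6,7} D(Y)={3,4,6,8,9} D(Z)={4,5,6,7,8,9}: W {5,6,7}->{5,6}; Y {3,4,6,8,9}->{3,4}; Z {4,5,6,7,8,9}->{8,9}
Constraint 2 (Y != Z) on D(Y)={3,4} D(Z)={8,9}: no change
So after constraint 2: D(Z)={8,9}, size = 2

Answer: 2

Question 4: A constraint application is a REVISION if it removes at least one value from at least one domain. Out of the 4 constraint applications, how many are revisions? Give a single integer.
Constraint 1 (W + Y = Z) on D(W)={5,6,7} D(Y)={3,4,6,8,9} D(Z)={4,5,6,7,8,9}: W {5,6,7}->{5,6}; Y {3,4,6,8,9}->{3,4}; Z {4,5,6,7,8,9}->{8,9} => REVISION
Constraint 2 (Y != Z) on D(Y)={3,4} D(Z)={8,9}: no change => not a revision
Constraint 3 (W != U) on D(W)={5,6} D(U)={3,6,7,9}: no change => not a revision
Constraint 4 (Z + Y = W) on D(Z)={8,9} D(Y)={3,4} D(W)={5,6}: Z {8,9}->{}; Y {3,4}->{}; W {5,6}->{} => REVISION
Total revisions = 2

Answer: 2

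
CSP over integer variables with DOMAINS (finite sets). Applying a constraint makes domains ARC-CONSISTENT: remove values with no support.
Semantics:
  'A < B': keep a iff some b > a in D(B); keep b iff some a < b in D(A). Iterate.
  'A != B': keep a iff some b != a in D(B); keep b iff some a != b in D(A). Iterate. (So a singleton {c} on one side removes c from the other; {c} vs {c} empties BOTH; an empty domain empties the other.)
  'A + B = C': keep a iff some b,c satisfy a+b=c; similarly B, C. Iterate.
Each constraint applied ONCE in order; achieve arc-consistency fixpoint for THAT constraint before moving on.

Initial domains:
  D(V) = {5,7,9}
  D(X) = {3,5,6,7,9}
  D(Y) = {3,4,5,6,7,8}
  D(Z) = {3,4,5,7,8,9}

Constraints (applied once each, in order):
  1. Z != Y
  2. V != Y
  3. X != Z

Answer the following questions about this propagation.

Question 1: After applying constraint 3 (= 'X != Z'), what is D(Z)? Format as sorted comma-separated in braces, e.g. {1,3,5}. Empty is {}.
Constraint 1 (Z != Y) on D(Z)={3,4,5,7,8,9} D(Y)={3,4,5,6,7,8}: no change
Constraint 2 (V != Y) on D(V)={5,7,9} D(Y)={3,4,5,6,7,8}: no change
Constraint 3 (X != Z) on D(X)={3,5,6,7,9} D(Z)={3,4,5,7,8,9}: no change
So after constraint 3: D(Z) = {3,4,5,7,8,9}

Answer: {3,4,5,7,8,9}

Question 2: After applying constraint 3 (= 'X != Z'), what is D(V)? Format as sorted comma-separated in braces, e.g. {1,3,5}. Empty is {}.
Constraint 1 (Z != Y) on D(Z)={3,4,5,7,8,9} D(Y)={3,4,5,6,7,8}: no change
Constraint 2 (V != Y) on D(V)={5,7,9} D(Y)={3,4,5,6,7,8}: no change
Constraint 3 (X != Z) on D(X)={3,5,6,7,9} D(Z)={3,4,5,7,8,9}: no change
So after constraint 3: D(V) = {5,7,9}

Answer: {5,7,9}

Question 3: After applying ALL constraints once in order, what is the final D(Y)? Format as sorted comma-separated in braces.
Constraint 1 (Z != Y) on D(Z)={3,4,5,7,8,9} D(Y)={3,4,5,6,7,8}: no change
Constraint 2 (V != Y) on D(V)={5,7,9} D(Y)={3,4,5,6,7,8}: no change
Constraint 3 (X != Z) on D(X)={3,5,6,7,9} D(Z)={3,4,5,7,8,9}: no change
So after all 3 constraints: D(Y) = {3,4,5,6,7,8}

Answer: {3,4,5,6,7,8}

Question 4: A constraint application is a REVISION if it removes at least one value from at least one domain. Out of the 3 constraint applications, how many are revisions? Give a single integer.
Answer: 0

Derivation:
Constraint 1 (Z != Y) on D(Z)={3,4,5,7,8,9} D(Y)={3,4,5,6,7,8}: no change => not a revision
Constraint 2 (V != Y) on D(V)={5,7,9} D(Y)={3,4,5,6,7,8}: no change => not a revision
Constraint 3 (X != Z) on D(X)={3,5,6,7,9} D(Z)={3,4,5,7,8,9}: no change => not a revision
Total revisions = 0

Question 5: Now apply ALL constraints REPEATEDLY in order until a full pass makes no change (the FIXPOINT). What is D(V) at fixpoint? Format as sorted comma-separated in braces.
pass 0 (initial): D(V)={5,7,9}
pass 1: no change
Fixpoint after 1 passes: D(V) = {5,7,9}

Answer: {5,7,9}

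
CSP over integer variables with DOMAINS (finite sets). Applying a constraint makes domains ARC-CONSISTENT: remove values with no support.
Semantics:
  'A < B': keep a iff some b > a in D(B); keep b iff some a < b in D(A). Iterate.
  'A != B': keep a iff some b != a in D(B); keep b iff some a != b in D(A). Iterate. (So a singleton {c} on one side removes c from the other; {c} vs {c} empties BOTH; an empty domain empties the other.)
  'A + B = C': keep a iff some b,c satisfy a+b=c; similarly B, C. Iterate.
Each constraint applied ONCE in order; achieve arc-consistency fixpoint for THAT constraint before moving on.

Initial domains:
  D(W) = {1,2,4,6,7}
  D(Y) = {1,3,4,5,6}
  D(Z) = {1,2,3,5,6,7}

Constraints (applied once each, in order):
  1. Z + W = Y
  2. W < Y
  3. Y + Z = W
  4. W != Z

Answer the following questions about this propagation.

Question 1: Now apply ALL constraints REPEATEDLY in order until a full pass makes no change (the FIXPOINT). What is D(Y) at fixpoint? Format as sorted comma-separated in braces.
Answer: {}

Derivation:
pass 0 (initial): D(Y)={1,3,4,5,6}
pass 1: W {1,2,4,6,7}->{4}; Y {1,3,4,5,6}->{3}; Z {1,2,3,5,6,7}->{1}
pass 2: W {4}->{}; Y {3}->{}; Z {1}->{}
pass 3: no change
Fixpoint after 3 passes: D(Y) = {}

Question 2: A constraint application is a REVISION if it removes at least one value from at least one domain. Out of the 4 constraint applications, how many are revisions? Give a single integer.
Constraint 1 (Z + W = Y) on D(Z)={1,2,3,5,6,7} D(W)={1,2,4,6,7} D(Y)={1,3,4,5,6}: Z {1,2,3,5,6,7}->{1,2,3,5}; W {1,2,4,6,7}->{1,2,4}; Y {1,3,4,5,6}->{3,4,5,6} => REVISION
Constraint 2 (W < Y) on D(W)={1,2,4} D(Y)={3,4,5,6}: no change => not a revision
Constraint 3 (Y + Z = W) on D(Y)={3,4,5,6} D(Z)={1,2,3,5} D(W)={1,2,4}: Y {3,4,5,6}->{3}; Z {1,2,3,5}->{1}; W {1,2,4}->{4} => REVISION
Constraint 4 (W != Z) on D(W)={4} D(Z)={1}: no change => not a revision
Total revisions = 2

Answer: 2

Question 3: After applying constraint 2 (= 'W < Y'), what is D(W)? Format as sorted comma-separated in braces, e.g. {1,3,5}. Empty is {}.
Constraint 1 (Z + W = Y) on D(Z)={1,2,3,5,6,7} D(W)={1,2,4,6,7} D(Y)={1,3,4,5,6}: Z {1,2,3,5,6,7}->{1,2,3,5}; W {1,2,4,6,7}->{1,2,4}; Y {1,3,4,5,6}->{3,4,5,6}
Constraint 2 (W < Y) on D(W)={1,2,4} D(Y)={3,4,5,6}: no change
So after constraint 2: D(W) = {1,2,4}

Answer: {1,2,4}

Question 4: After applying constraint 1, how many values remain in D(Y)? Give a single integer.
Constraint 1 (Z + W = Y) on D(Z)={1,2,3,5,6,7} D(W)={1,2,4,6,7} D(Y)={1,3,4,5,6}: Z {1,2,3,5,6,7}->{1,2,3,5}; W {1,2,4,6,7}->{1,2,4}; Y {1,3,4,5,6}->{3,4,5,6}
So after constraint 1: D(Y)={3,4,5,6}, size = 4

Answer: 4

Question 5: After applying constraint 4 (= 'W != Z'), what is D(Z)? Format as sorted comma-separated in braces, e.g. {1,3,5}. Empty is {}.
Constraint 1 (Z + W = Y) on D(Z)={1,2,3,5,6,7} D(W)={1,2,4,6,7} D(Y)={1,3,4,5,6}: Z {1,2,3,5,6,7}->{1,2,3,5}; W {1,2,4,6,7}->{1,2,4}; Y {1,3,4,5,6}->{3,4,5,6}
Constraint 2 (W < Y) on D(W)={1,2,4} D(Y)={3,4,5,6}: no change
Constraint 3 (Y + Z = W) on D(Y)={3,4,5,6} D(Z)={1,2,3,5} D(W)={1,2,4}: Y {3,4,5,6}->{3}; Z {1,2,3,5}->{1}; W {1,2,4}->{4}
Constraint 4 (W != Z) on D(W)={4} D(Z)={1}: no change
So after constraint 4: D(Z) = {1}

Answer: {1}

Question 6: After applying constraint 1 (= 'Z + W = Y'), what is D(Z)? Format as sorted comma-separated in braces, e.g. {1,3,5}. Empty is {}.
Answer: {1,2,3,5}

Derivation:
Constraint 1 (Z + W = Y) on D(Z)={1,2,3,5,6,7} D(W)={1,2,4,6,7} D(Y)={1,3,4,5,6}: Z {1,2,3,5,6,7}->{1,2,3,5}; W {1,2,4,6,7}->{1,2,4}; Y {1,3,4,5,6}->{3,4,5,6}
So after constraint 1: D(Z) = {1,2,3,5}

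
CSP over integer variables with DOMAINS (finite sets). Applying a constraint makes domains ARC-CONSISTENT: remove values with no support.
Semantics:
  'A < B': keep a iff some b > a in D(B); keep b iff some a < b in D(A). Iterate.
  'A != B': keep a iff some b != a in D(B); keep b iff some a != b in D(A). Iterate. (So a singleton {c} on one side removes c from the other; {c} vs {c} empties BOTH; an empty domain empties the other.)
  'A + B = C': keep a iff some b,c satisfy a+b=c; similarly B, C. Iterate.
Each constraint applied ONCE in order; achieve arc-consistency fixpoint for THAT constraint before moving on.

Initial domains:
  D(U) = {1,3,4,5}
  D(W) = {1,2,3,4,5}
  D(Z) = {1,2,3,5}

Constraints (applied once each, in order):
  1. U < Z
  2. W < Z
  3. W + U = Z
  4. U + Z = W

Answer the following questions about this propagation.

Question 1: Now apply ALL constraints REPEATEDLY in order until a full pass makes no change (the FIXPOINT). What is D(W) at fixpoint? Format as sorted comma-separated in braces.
pass 0 (initial): D(W)={1,2,3,4,5}
pass 1: U {1,3,4,5}->{1}; W {1,2,3,4,5}->{4}; Z {1,2,3,5}->{3}
pass 2: U {1}->{}; W {4}->{}; Z {3}->{}
pass 3: no change
Fixpoint after 3 passes: D(W) = {}

Answer: {}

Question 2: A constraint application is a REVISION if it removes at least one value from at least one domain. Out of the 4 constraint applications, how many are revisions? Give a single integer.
Answer: 4

Derivation:
Constraint 1 (U < Z) on D(U)={1,3,4,5} D(Z)={1,2,3,5}: U {1,3,4,5}->{1,3,4}; Z {1,2,3,5}->{2,3,5} => REVISION
Constraint 2 (W < Z) on D(W)={1,2,3,4,5} D(Z)={2,3,5}: W {1,2,3,4,5}->{1,2,3,4} => REVISION
Constraint 3 (W + U = Z) on D(W)={1,2,3,4} D(U)={1,3,4} D(Z)={2,3,5}: W {1,2,3,4}->{1,2,4} => REVISION
Constraint 4 (U + Z = W) on D(U)={1,3,4} D(Z)={2,3,5} D(W)={1,2,4}: U {1,3,4}->{1}; Z {2,3,5}->{3}; W {1,2,4}->{4} => REVISION
Total revisions = 4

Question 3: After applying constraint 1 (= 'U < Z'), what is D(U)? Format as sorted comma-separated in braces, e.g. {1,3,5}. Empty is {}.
Constraint 1 (U < Z) on D(U)={1,3,4,5} D(Z)={1,2,3,5}: U {1,3,4,5}->{1,3,4}; Z {1,2,3,5}->{2,3,5}
So after constraint 1: D(U) = {1,3,4}

Answer: {1,3,4}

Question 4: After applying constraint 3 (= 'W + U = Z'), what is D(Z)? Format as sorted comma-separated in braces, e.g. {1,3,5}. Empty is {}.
Answer: {2,3,5}

Derivation:
Constraint 1 (U < Z) on D(U)={1,3,4,5} D(Z)={1,2,3,5}: U {1,3,4,5}->{1,3,4}; Z {1,2,3,5}->{2,3,5}
Constraint 2 (W < Z) on D(W)={1,2,3,4,5} D(Z)={2,3,5}: W {1,2,3,4,5}->{1,2,3,4}
Constraint 3 (W + U = Z) on D(W)={1,2,3,4} D(U)={1,3,4} D(Z)={2,3,5}: W {1,2,3,4}->{1,2,4}
So after constraint 3: D(Z) = {2,3,5}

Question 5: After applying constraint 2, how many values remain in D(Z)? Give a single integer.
Answer: 3

Derivation:
Constraint 1 (U < Z) on D(U)={1,3,4,5} D(Z)={1,2,3,5}: U {1,3,4,5}->{1,3,4}; Z {1,2,3,5}->{2,3,5}
Constraint 2 (W < Z) on D(W)={1,2,3,4,5} D(Z)={2,3,5}: W {1,2,3,4,5}->{1,2,3,4}
So after constraint 2: D(Z)={2,3,5}, size = 3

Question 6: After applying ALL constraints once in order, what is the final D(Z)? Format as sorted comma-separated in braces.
Answer: {3}

Derivation:
Constraint 1 (U < Z) on D(U)={1,3,4,5} D(Z)={1,2,3,5}: U {1,3,4,5}->{1,3,4}; Z {1,2,3,5}->{2,3,5}
Constraint 2 (W < Z) on D(W)={1,2,3,4,5} D(Z)={2,3,5}: W {1,2,3,4,5}->{1,2,3,4}
Constraint 3 (W + U = Z) on D(W)={1,2,3,4} D(U)={1,3,4} D(Z)={2,3,5}: W {1,2,3,4}->{1,2,4}
Constraint 4 (U + Z = W) on D(U)={1,3,4} D(Z)={2,3,5} D(W)={1,2,4}: U {1,3,4}->{1}; Z {2,3,5}->{3}; W {1,2,4}->{4}
So after all 4 constraints: D(Z) = {3}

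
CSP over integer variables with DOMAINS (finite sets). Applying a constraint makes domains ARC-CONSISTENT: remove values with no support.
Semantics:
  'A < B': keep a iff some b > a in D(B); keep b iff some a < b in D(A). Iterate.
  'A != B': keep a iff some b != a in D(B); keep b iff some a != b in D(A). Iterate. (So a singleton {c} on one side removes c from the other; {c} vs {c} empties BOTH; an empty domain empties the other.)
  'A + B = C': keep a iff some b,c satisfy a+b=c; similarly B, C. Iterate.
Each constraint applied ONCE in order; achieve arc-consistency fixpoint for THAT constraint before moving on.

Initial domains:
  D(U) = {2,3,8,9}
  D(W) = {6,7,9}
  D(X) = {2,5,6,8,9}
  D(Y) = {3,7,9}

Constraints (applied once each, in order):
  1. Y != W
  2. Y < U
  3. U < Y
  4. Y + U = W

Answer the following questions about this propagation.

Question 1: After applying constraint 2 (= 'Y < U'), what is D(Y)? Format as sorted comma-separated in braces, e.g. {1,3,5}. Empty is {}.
Answer: {3,7}

Derivation:
Constraint 1 (Y != W) on D(Y)={3,7,9} D(W)={6,7,9}: no change
Constraint 2 (Y < U) on D(Y)={3,7,9} D(U)={2,3,8,9}: Y {3,7,9}->{3,7}; U {2,3,8,9}->{8,9}
So after constraint 2: D(Y) = {3,7}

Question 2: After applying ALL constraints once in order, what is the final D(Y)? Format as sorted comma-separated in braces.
Constraint 1 (Y != W) on D(Y)={3,7,9} D(W)={6,7,9}: no change
Constraint 2 (Y < U) on D(Y)={3,7,9} D(U)={2,3,8,9}: Y {3,7,9}->{3,7}; U {2,3,8,9}->{8,9}
Constraint 3 (U < Y) on D(U)={8,9} D(Y)={3,7}: U {8,9}->{}; Y {3,7}->{}
Constraint 4 (Y + U = W) on D(Y)={} D(U)={} D(W)={6,7,9}: W {6,7,9}->{}
So after all 4 constraints: D(Y) = {}

Answer: {}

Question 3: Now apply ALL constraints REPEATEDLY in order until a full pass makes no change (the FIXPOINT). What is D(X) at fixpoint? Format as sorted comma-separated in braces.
pass 0 (initial): D(X)={2,5,6,8,9}
pass 1: U {2,3,8,9}->{}; W {6,7,9}->{}; Y {3,7,9}->{}
pass 2: no change
Fixpoint after 2 passes: D(X) = {2,5,6,8,9}

Answer: {2,5,6,8,9}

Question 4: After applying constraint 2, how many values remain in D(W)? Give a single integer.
Answer: 3

Derivation:
Constraint 1 (Y != W) on D(Y)={3,7,9} D(W)={6,7,9}: no change
Constraint 2 (Y < U) on D(Y)={3,7,9} D(U)={2,3,8,9}: Y {3,7,9}->{3,7}; U {2,3,8,9}->{8,9}
So after constraint 2: D(W)={6,7,9}, size = 3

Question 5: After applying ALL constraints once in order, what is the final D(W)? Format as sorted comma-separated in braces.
Constraint 1 (Y != W) on D(Y)={3,7,9} D(W)={6,7,9}: no change
Constraint 2 (Y < U) on D(Y)={3,7,9} D(U)={2,3,8,9}: Y {3,7,9}->{3,7}; U {2,3,8,9}->{8,9}
Constraint 3 (U < Y) on D(U)={8,9} D(Y)={3,7}: U {8,9}->{}; Y {3,7}->{}
Constraint 4 (Y + U = W) on D(Y)={} D(U)={} D(W)={6,7,9}: W {6,7,9}->{}
So after all 4 constraints: D(W) = {}

Answer: {}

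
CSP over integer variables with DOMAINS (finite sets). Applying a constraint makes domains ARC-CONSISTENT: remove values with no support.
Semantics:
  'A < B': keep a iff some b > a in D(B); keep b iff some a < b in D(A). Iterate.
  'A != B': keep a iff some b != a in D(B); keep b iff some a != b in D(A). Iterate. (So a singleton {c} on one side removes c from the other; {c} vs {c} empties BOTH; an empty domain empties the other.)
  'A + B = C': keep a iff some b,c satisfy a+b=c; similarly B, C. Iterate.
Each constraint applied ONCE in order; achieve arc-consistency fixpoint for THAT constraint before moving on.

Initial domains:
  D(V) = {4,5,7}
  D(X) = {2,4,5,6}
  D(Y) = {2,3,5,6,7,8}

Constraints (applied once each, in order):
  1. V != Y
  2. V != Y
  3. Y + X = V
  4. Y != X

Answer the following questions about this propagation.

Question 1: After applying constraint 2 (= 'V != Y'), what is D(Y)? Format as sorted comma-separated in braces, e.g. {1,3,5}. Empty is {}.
Answer: {2,3,5,6,7,8}

Derivation:
Constraint 1 (V != Y) on D(V)={4,5,7} D(Y)={2,3,5,6,7,8}: no change
Constraint 2 (V != Y) on D(V)={4,5,7} D(Y)={2,3,5,6,7,8}: no change
So after constraint 2: D(Y) = {2,3,5,6,7,8}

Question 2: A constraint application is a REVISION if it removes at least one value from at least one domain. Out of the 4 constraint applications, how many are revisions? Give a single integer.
Answer: 1

Derivation:
Constraint 1 (V != Y) on D(V)={4,5,7} D(Y)={2,3,5,6,7,8}: no change => not a revision
Constraint 2 (V != Y) on D(V)={4,5,7} D(Y)={2,3,5,6,7,8}: no change => not a revision
Constraint 3 (Y + X = V) on D(Y)={2,3,5,6,7,8} D(X)={2,4,5,6} D(V)={4,5,7}: Y {2,3,5,6,7,8}->{2,3,5}; X {2,4,5,6}->{2,4,5} => REVISION
Constraint 4 (Y != X) on D(Y)={2,3,5} D(X)={2,4,5}: no change => not a revision
Total revisions = 1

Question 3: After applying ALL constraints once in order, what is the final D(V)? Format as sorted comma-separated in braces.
Constraint 1 (V != Y) on D(V)={4,5,7} D(Y)={2,3,5,6,7,8}: no change
Constraint 2 (V != Y) on D(V)={4,5,7} D(Y)={2,3,5,6,7,8}: no change
Constraint 3 (Y + X = V) on D(Y)={2,3,5,6,7,8} D(X)={2,4,5,6} D(V)={4,5,7}: Y {2,3,5,6,7,8}->{2,3,5}; X {2,4,5,6}->{2,4,5}
Constraint 4 (Y != X) on D(Y)={2,3,5} D(X)={2,4,5}: no change
So after all 4 constraints: D(V) = {4,5,7}

Answer: {4,5,7}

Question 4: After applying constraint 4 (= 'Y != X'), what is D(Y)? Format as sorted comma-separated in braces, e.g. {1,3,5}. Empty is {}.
Answer: {2,3,5}

Derivation:
Constraint 1 (V != Y) on D(V)={4,5,7} D(Y)={2,3,5,6,7,8}: no change
Constraint 2 (V != Y) on D(V)={4,5,7} D(Y)={2,3,5,6,7,8}: no change
Constraint 3 (Y + X = V) on D(Y)={2,3,5,6,7,8} D(X)={2,4,5,6} D(V)={4,5,7}: Y {2,3,5,6,7,8}->{2,3,5}; X {2,4,5,6}->{2,4,5}
Constraint 4 (Y != X) on D(Y)={2,3,5} D(X)={2,4,5}: no change
So after constraint 4: D(Y) = {2,3,5}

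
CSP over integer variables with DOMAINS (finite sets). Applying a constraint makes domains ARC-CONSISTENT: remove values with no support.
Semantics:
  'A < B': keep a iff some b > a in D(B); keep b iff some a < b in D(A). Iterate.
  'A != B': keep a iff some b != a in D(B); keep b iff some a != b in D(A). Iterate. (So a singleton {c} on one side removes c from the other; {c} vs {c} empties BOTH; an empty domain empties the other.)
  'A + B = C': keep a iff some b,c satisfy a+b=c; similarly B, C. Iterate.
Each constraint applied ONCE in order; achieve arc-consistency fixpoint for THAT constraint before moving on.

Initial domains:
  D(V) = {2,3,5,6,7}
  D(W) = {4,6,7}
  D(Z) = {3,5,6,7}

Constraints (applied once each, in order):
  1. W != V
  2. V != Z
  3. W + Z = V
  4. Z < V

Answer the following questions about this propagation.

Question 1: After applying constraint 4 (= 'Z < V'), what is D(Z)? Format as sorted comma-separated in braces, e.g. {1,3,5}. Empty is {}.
Constraint 1 (W != V) on D(W)={4,6,7} D(V)={2,3,5,6,7}: no change
Constraint 2 (V != Z) on D(V)={2,3,5,6,7} D(Z)={3,5,6,7}: no change
Constraint 3 (W + Z = V) on D(W)={4,6,7} D(Z)={3,5,6,7} D(V)={2,3,5,6,7}: W {4,6,7}->{4}; Z {3,5,6,7}->{3}; V {2,3,5,6,7}->{7}
Constraint 4 (Z < V) on D(Z)={3} D(V)={7}: no change
So after constraint 4: D(Z) = {3}

Answer: {3}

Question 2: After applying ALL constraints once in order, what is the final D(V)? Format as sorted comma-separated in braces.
Constraint 1 (W != V) on D(W)={4,6,7} D(V)={2,3,5,6,7}: no change
Constraint 2 (V != Z) on D(V)={2,3,5,6,7} D(Z)={3,5,6,7}: no change
Constraint 3 (W + Z = V) on D(W)={4,6,7} D(Z)={3,5,6,7} D(V)={2,3,5,6,7}: W {4,6,7}->{4}; Z {3,5,6,7}->{3}; V {2,3,5,6,7}->{7}
Constraint 4 (Z < V) on D(Z)={3} D(V)={7}: no change
So after all 4 constraints: D(V) = {7}

Answer: {7}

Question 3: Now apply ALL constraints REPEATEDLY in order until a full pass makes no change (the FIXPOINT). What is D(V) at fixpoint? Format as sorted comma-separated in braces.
Answer: {7}

Derivation:
pass 0 (initial): D(V)={2,3,5,6,7}
pass 1: V {2,3,5,6,7}->{7}; W {4,6,7}->{4}; Z {3,5,6,7}->{3}
pass 2: no change
Fixpoint after 2 passes: D(V) = {7}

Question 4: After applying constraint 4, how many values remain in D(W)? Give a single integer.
Constraint 1 (W != V) on D(W)={4,6,7} D(V)={2,3,5,6,7}: no change
Constraint 2 (V != Z) on D(V)={2,3,5,6,7} D(Z)={3,5,6,7}: no change
Constraint 3 (W + Z = V) on D(W)={4,6,7} D(Z)={3,5,6,7} D(V)={2,3,5,6,7}: W {4,6,7}->{4}; Z {3,5,6,7}->{3}; V {2,3,5,6,7}->{7}
Constraint 4 (Z < V) on D(Z)={3} D(V)={7}: no change
So after constraint 4: D(W)={4}, size = 1

Answer: 1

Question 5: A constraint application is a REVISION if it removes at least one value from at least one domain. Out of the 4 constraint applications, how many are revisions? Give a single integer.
Answer: 1

Derivation:
Constraint 1 (W != V) on D(W)={4,6,7} D(V)={2,3,5,6,7}: no change => not a revision
Constraint 2 (V != Z) on D(V)={2,3,5,6,7} D(Z)={3,5,6,7}: no change => not a revision
Constraint 3 (W + Z = V) on D(W)={4,6,7} D(Z)={3,5,6,7} D(V)={2,3,5,6,7}: W {4,6,7}->{4}; Z {3,5,6,7}->{3}; V {2,3,5,6,7}->{7} => REVISION
Constraint 4 (Z < V) on D(Z)={3} D(V)={7}: no change => not a revision
Total revisions = 1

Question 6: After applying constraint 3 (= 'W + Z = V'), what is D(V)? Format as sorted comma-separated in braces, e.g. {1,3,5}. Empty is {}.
Answer: {7}

Derivation:
Constraint 1 (W != V) on D(W)={4,6,7} D(V)={2,3,5,6,7}: no change
Constraint 2 (V != Z) on D(V)={2,3,5,6,7} D(Z)={3,5,6,7}: no change
Constraint 3 (W + Z = V) on D(W)={4,6,7} D(Z)={3,5,6,7} D(V)={2,3,5,6,7}: W {4,6,7}->{4}; Z {3,5,6,7}->{3}; V {2,3,5,6,7}->{7}
So after constraint 3: D(V) = {7}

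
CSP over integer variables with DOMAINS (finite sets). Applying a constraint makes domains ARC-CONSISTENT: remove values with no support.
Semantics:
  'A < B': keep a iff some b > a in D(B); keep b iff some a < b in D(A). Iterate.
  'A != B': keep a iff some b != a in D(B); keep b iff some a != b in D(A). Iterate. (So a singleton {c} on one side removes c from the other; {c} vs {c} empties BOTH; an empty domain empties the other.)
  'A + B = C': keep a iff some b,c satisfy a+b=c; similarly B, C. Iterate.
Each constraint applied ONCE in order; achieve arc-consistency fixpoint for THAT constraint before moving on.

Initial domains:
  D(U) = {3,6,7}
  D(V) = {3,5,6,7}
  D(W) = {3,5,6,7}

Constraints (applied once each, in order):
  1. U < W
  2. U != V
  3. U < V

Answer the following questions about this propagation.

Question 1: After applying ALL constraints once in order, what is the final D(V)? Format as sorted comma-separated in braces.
Answer: {5,6,7}

Derivation:
Constraint 1 (U < W) on D(U)={3,6,7} D(W)={3,5,6,7}: U {3,6,7}->{3,6}; W {3,5,6,7}->{5,6,7}
Constraint 2 (U != V) on D(U)={3,6} D(V)={3,5,6,7}: no change
Constraint 3 (U < V) on D(U)={3,6} D(V)={3,5,6,7}: V {3,5,6,7}->{5,6,7}
So after all 3 constraints: D(V) = {5,6,7}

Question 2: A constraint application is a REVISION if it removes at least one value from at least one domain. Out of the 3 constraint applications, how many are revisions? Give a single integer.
Constraint 1 (U < W) on D(U)={3,6,7} D(W)={3,5,6,7}: U {3,6,7}->{3,6}; W {3,5,6,7}->{5,6,7} => REVISION
Constraint 2 (U != V) on D(U)={3,6} D(V)={3,5,6,7}: no change => not a revision
Constraint 3 (U < V) on D(U)={3,6} D(V)={3,5,6,7}: V {3,5,6,7}->{5,6,7} => REVISION
Total revisions = 2

Answer: 2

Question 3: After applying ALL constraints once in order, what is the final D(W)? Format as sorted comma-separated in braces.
Constraint 1 (U < W) on D(U)={3,6,7} D(W)={3,5,6,7}: U {3,6,7}->{3,6}; W {3,5,6,7}->{5,6,7}
Constraint 2 (U != V) on D(U)={3,6} D(V)={3,5,6,7}: no change
Constraint 3 (U < V) on D(U)={3,6} D(V)={3,5,6,7}: V {3,5,6,7}->{5,6,7}
So after all 3 constraints: D(W) = {5,6,7}

Answer: {5,6,7}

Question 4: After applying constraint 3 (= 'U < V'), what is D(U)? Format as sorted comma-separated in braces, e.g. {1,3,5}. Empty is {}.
Answer: {3,6}

Derivation:
Constraint 1 (U < W) on D(U)={3,6,7} D(W)={3,5,6,7}: U {3,6,7}->{3,6}; W {3,5,6,7}->{5,6,7}
Constraint 2 (U != V) on D(U)={3,6} D(V)={3,5,6,7}: no change
Constraint 3 (U < V) on D(U)={3,6} D(V)={3,5,6,7}: V {3,5,6,7}->{5,6,7}
So after constraint 3: D(U) = {3,6}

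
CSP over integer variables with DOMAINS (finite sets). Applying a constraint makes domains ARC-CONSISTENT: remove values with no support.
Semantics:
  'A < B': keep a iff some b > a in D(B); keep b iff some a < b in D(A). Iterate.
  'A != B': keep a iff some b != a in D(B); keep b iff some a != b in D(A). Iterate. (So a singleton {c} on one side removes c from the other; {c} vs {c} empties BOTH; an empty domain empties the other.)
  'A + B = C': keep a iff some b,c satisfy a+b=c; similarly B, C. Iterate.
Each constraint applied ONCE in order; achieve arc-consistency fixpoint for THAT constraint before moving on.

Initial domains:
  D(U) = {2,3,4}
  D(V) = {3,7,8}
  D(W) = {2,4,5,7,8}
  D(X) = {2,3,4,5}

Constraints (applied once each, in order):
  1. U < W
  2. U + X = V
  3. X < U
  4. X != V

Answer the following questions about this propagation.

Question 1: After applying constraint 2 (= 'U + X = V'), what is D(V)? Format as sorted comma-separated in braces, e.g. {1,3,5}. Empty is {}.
Answer: {7,8}

Derivation:
Constraint 1 (U < W) on D(U)={2,3,4} D(W)={2,4,5,7,8}: W {2,4,5,7,8}->{4,5,7,8}
Constraint 2 (U + X = V) on D(U)={2,3,4} D(X)={2,3,4,5} D(V)={3,7,8}: X {2,3,4,5}->{3,4,5}; V {3,7,8}->{7,8}
So after constraint 2: D(V) = {7,8}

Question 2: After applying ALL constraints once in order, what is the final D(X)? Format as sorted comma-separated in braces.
Constraint 1 (U < W) on D(U)={2,3,4} D(W)={2,4,5,7,8}: W {2,4,5,7,8}->{4,5,7,8}
Constraint 2 (U + X = V) on D(U)={2,3,4} D(X)={2,3,4,5} D(V)={3,7,8}: X {2,3,4,5}->{3,4,5}; V {3,7,8}->{7,8}
Constraint 3 (X < U) on D(X)={3,4,5} D(U)={2,3,4}: X {3,4,5}->{3}; U {2,3,4}->{4}
Constraint 4 (X != V) on D(X)={3} D(V)={7,8}: no change
So after all 4 constraints: D(X) = {3}

Answer: {3}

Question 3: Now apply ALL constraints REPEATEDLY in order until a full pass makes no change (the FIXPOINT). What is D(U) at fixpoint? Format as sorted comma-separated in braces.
Answer: {4}

Derivation:
pass 0 (initial): D(U)={2,3,4}
pass 1: U {2,3,4}->{4}; V {3,7,8}->{7,8}; W {2,4,5,7,8}->{4,5,7,8}; X {2,3,4,5}->{3}
pass 2: V {7,8}->{7}; W {4,5,7,8}->{5,7,8}
pass 3: no change
Fixpoint after 3 passes: D(U) = {4}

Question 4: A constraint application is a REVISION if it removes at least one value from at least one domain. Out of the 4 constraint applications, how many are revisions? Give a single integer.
Answer: 3

Derivation:
Constraint 1 (U < W) on D(U)={2,3,4} D(W)={2,4,5,7,8}: W {2,4,5,7,8}->{4,5,7,8} => REVISION
Constraint 2 (U + X = V) on D(U)={2,3,4} D(X)={2,3,4,5} D(V)={3,7,8}: X {2,3,4,5}->{3,4,5}; V {3,7,8}->{7,8} => REVISION
Constraint 3 (X < U) on D(X)={3,4,5} D(U)={2,3,4}: X {3,4,5}->{3}; U {2,3,4}->{4} => REVISION
Constraint 4 (X != V) on D(X)={3} D(V)={7,8}: no change => not a revision
Total revisions = 3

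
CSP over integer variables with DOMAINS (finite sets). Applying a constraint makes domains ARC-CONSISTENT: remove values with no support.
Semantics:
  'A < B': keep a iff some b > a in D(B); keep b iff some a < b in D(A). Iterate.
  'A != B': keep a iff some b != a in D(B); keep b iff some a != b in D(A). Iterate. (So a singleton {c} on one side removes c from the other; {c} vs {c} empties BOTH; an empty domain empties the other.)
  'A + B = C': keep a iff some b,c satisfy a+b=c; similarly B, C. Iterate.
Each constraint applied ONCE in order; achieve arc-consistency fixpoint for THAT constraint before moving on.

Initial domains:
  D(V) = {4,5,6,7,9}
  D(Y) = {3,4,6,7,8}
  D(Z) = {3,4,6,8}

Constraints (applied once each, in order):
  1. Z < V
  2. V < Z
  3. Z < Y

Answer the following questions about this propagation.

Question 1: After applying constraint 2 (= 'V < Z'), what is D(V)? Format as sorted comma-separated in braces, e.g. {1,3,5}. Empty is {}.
Answer: {4,5,6,7}

Derivation:
Constraint 1 (Z < V) on D(Z)={3,4,6,8} D(V)={4,5,6,7,9}: no change
Constraint 2 (V < Z) on D(V)={4,5,6,7,9} D(Z)={3,4,6,8}: V {4,5,6,7,9}->{4,5,6,7}; Z {3,4,6,8}->{6,8}
So after constraint 2: D(V) = {4,5,6,7}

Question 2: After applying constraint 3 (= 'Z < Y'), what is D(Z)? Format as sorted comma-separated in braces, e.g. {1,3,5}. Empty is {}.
Answer: {6}

Derivation:
Constraint 1 (Z < V) on D(Z)={3,4,6,8} D(V)={4,5,6,7,9}: no change
Constraint 2 (V < Z) on D(V)={4,5,6,7,9} D(Z)={3,4,6,8}: V {4,5,6,7,9}->{4,5,6,7}; Z {3,4,6,8}->{6,8}
Constraint 3 (Z < Y) on D(Z)={6,8} D(Y)={3,4,6,7,8}: Z {6,8}->{6}; Y {3,4,6,7,8}->{7,8}
So after constraint 3: D(Z) = {6}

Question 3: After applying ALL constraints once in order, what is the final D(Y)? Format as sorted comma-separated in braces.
Constraint 1 (Z < V) on D(Z)={3,4,6,8} D(V)={4,5,6,7,9}: no change
Constraint 2 (V < Z) on D(V)={4,5,6,7,9} D(Z)={3,4,6,8}: V {4,5,6,7,9}->{4,5,6,7}; Z {3,4,6,8}->{6,8}
Constraint 3 (Z < Y) on D(Z)={6,8} D(Y)={3,4,6,7,8}: Z {6,8}->{6}; Y {3,4,6,7,8}->{7,8}
So after all 3 constraints: D(Y) = {7,8}

Answer: {7,8}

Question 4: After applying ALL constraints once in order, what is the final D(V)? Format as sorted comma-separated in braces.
Constraint 1 (Z < V) on D(Z)={3,4,6,8} D(V)={4,5,6,7,9}: no change
Constraint 2 (V < Z) on D(V)={4,5,6,7,9} D(Z)={3,4,6,8}: V {4,5,6,7,9}->{4,5,6,7}; Z {3,4,6,8}->{6,8}
Constraint 3 (Z < Y) on D(Z)={6,8} D(Y)={3,4,6,7,8}: Z {6,8}->{6}; Y {3,4,6,7,8}->{7,8}
So after all 3 constraints: D(V) = {4,5,6,7}

Answer: {4,5,6,7}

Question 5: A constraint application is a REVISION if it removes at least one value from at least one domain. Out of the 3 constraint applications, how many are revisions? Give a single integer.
Constraint 1 (Z < V) on D(Z)={3,4,6,8} D(V)={4,5,6,7,9}: no change => not a revision
Constraint 2 (V < Z) on D(V)={4,5,6,7,9} D(Z)={3,4,6,8}: V {4,5,6,7,9}->{4,5,6,7}; Z {3,4,6,8}->{6,8} => REVISION
Constraint 3 (Z < Y) on D(Z)={6,8} D(Y)={3,4,6,7,8}: Z {6,8}->{6}; Y {3,4,6,7,8}->{7,8} => REVISION
Total revisions = 2

Answer: 2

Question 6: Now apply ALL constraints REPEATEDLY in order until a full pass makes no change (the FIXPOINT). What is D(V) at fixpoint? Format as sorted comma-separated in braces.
Answer: {}

Derivation:
pass 0 (initial): D(V)={4,5,6,7,9}
pass 1: V {4,5,6,7,9}->{4,5,6,7}; Y {3,4,6,7,8}->{7,8}; Z {3,4,6,8}->{6}
pass 2: V {4,5,6,7}->{}; Y {7,8}->{}; Z {6}->{}
pass 3: no change
Fixpoint after 3 passes: D(V) = {}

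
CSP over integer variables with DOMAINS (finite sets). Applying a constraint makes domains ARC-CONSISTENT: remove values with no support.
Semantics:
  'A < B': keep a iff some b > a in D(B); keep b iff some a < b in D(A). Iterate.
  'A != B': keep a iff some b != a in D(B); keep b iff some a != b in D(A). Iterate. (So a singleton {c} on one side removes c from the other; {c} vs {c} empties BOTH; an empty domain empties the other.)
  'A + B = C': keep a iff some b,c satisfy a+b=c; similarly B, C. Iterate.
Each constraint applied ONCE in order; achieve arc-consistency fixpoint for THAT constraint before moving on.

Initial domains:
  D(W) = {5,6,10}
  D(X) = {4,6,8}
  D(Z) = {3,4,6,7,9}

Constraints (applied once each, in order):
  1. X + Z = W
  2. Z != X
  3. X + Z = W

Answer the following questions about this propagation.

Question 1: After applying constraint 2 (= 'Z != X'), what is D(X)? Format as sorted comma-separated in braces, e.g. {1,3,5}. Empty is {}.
Answer: {4,6}

Derivation:
Constraint 1 (X + Z = W) on D(X)={4,6,8} D(Z)={3,4,6,7,9} D(W)={5,6,10}: X {4,6,8}->{4,6}; Z {3,4,6,7,9}->{4,6}; W {5,6,10}->{10}
Constraint 2 (Z != X) on D(Z)={4,6} D(X)={4,6}: no change
So after constraint 2: D(X) = {4,6}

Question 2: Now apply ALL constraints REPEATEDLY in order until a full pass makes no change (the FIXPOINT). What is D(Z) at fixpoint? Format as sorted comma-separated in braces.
pass 0 (initial): D(Z)={3,4,6,7,9}
pass 1: W {5,6,10}->{10}; X {4,6,8}->{4,6}; Z {3,4,6,7,9}->{4,6}
pass 2: no change
Fixpoint after 2 passes: D(Z) = {4,6}

Answer: {4,6}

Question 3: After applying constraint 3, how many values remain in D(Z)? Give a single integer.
Constraint 1 (X + Z = W) on D(X)={4,6,8} D(Z)={3,4,6,7,9} D(W)={5,6,10}: X {4,6,8}->{4,6}; Z {3,4,6,7,9}->{4,6}; W {5,6,10}->{10}
Constraint 2 (Z != X) on D(Z)={4,6} D(X)={4,6}: no change
Constraint 3 (X + Z = W) on D(X)={4,6} D(Z)={4,6} D(W)={10}: no change
So after constraint 3: D(Z)={4,6}, size = 2

Answer: 2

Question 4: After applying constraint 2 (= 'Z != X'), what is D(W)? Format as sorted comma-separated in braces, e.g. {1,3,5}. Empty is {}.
Answer: {10}

Derivation:
Constraint 1 (X + Z = W) on D(X)={4,6,8} D(Z)={3,4,6,7,9} D(W)={5,6,10}: X {4,6,8}->{4,6}; Z {3,4,6,7,9}->{4,6}; W {5,6,10}->{10}
Constraint 2 (Z != X) on D(Z)={4,6} D(X)={4,6}: no change
So after constraint 2: D(W) = {10}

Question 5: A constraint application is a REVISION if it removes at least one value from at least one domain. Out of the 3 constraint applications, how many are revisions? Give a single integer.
Constraint 1 (X + Z = W) on D(X)={4,6,8} D(Z)={3,4,6,7,9} D(W)={5,6,10}: X {4,6,8}->{4,6}; Z {3,4,6,7,9}->{4,6}; W {5,6,10}->{10} => REVISION
Constraint 2 (Z != X) on D(Z)={4,6} D(X)={4,6}: no change => not a revision
Constraint 3 (X + Z = W) on D(X)={4,6} D(Z)={4,6} D(W)={10}: no change => not a revision
Total revisions = 1

Answer: 1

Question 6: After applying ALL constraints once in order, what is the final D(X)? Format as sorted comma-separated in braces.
Constraint 1 (X + Z = W) on D(X)={4,6,8} D(Z)={3,4,6,7,9} D(W)={5,6,10}: X {4,6,8}->{4,6}; Z {3,4,6,7,9}->{4,6}; W {5,6,10}->{10}
Constraint 2 (Z != X) on D(Z)={4,6} D(X)={4,6}: no change
Constraint 3 (X + Z = W) on D(X)={4,6} D(Z)={4,6} D(W)={10}: no change
So after all 3 constraints: D(X) = {4,6}

Answer: {4,6}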